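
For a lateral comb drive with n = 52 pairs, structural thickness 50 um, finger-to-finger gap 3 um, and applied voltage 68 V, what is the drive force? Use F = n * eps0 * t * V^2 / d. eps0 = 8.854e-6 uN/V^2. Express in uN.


Step 1: Parameters: n=52, eps0=8.854e-6 uN/V^2, t=50 um, V=68 V, d=3 um
Step 2: V^2 = 4624
Step 3: F = 52 * 8.854e-6 * 50 * 4624 / 3
F = 35.482 uN


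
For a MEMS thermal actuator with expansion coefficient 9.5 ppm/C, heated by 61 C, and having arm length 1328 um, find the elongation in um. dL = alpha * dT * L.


Step 1: Convert CTE: alpha = 9.5 ppm/C = 9.5e-6 /C
Step 2: dL = 9.5e-6 * 61 * 1328
dL = 0.7696 um


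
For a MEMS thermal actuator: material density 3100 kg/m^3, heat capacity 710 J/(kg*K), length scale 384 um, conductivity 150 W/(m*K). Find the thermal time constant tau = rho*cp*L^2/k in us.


Step 1: Convert L to m: L = 384e-6 m
Step 2: L^2 = (384e-6)^2 = 1.47456e-07 m^2
Step 3: tau = 3100 * 710 * 1.47456e-07 / 150 = 2.16367104e-03 s
Step 4: Convert to microseconds (multiply by 1e6).
tau = 2163.671 us


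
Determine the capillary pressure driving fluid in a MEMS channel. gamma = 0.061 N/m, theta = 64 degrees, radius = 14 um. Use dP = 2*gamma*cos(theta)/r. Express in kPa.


Step 1: cos(64 deg) = 0.4384
Step 2: Convert r to m: r = 14e-6 m
Step 3: dP = 2 * 0.061 * 0.4384 / 14e-6 = 3820.3 Pa
Step 4: Convert Pa to kPa (divide by 1000).
dP = 3.82 kPa


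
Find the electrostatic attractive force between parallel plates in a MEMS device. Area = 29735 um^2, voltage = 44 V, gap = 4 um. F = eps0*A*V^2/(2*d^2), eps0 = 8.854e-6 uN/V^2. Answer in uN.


Step 1: Identify parameters.
eps0 = 8.854e-6 uN/V^2, A = 29735 um^2, V = 44 V, d = 4 um
Step 2: Compute V^2 = 44^2 = 1936
Step 3: Compute d^2 = 4^2 = 16
Step 4: F = 0.5 * 8.854e-6 * 29735 * 1936 / 16
F = 15.928 uN


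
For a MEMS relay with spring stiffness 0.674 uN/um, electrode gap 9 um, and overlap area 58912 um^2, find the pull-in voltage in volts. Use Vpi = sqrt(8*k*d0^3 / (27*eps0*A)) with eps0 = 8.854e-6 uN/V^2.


Step 1: Compute numerator: 8 * k * d0^3 = 8 * 0.674 * 9^3 = 3930.768
Step 2: Compute denominator: 27 * eps0 * A = 27 * 8.854e-6 * 58912 = 14.083385
Step 3: Vpi = sqrt(3930.768 / 14.083385)
Vpi = 16.71 V


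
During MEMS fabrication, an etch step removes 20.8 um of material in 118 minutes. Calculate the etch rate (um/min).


Step 1: Etch rate = depth / time
Step 2: rate = 20.8 / 118
rate = 0.176 um/min


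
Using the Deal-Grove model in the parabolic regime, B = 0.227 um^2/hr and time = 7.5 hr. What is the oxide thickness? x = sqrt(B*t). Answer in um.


Step 1: Compute B*t = 0.227 * 7.5 = 1.7025
Step 2: x = sqrt(1.7025)
x = 1.305 um


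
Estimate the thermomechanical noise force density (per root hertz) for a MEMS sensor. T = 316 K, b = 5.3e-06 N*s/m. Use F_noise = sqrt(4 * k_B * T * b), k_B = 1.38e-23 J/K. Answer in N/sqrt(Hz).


Step 1: Compute 4 * k_B * T * b
= 4 * 1.38e-23 * 316 * 5.3e-06
= 9.2449e-26 N^2/Hz
Step 2: F_noise = sqrt(9.2449e-26)
F_noise = 3.04e-13 N/sqrt(Hz)


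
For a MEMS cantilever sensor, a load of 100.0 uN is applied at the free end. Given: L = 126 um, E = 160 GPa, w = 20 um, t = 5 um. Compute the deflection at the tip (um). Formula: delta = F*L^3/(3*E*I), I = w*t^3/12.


Step 1: Calculate the second moment of area.
I = w * t^3 / 12 = 20 * 5^3 / 12 = 208.3333 um^4
Step 2: Convert E to consistent units (1 GPa = 1000 uN/um^2).
E = 160 GPa = 160000 uN/um^2
Step 3: Calculate tip deflection.
delta = F * L^3 / (3 * E * I)
delta = 100.0 * 126^3 / (3 * 160000 * 208.3333)
delta = 2.0004 um


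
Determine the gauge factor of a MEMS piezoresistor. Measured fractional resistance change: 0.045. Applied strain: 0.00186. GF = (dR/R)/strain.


Step 1: Identify values.
dR/R = 0.045, strain = 0.00186
Step 2: GF = (dR/R) / strain = 0.045 / 0.00186
GF = 24.2


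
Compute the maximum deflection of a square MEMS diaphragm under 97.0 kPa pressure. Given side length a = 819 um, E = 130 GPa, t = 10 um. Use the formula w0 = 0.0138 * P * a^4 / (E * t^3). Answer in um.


Step 1: Convert pressure to compatible units (E is in GPa, so P in GPa).
P = 97.0 kPa = 97.0e-6 GPa
Step 2: Compute numerator: 0.0138 * P * a^4.
a^4 = 819^4 = 449920319121
numerator = 0.0138 * 97.0e-6 * 449920319121 = 6.022633e+05
Step 3: Compute denominator: E * t^3 = 130 * 10^3 = 130000
Step 4: w0 = numerator / denominator = 6.022633e+05 / 130000 = 4.6328 um


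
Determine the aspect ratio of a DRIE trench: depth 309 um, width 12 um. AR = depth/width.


Step 1: AR = depth / width
Step 2: AR = 309 / 12
AR = 25.8


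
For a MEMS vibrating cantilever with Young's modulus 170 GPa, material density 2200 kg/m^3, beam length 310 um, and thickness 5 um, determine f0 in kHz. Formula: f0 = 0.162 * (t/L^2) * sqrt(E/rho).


Step 1: Convert units to SI.
t_SI = 5e-6 m, L_SI = 310e-6 m
Step 2: Calculate sqrt(E/rho).
sqrt(170e9 / 2200) = 8790.49 m/s
Step 3: Compute f0.
f0 = 0.162 * 5e-6 / (310e-6)^2 * 8790.49 = 74092.6 Hz = 74.09 kHz


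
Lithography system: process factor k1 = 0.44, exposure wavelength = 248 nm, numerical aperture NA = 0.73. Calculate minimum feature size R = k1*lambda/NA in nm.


Step 1: Identify values: k1 = 0.44, lambda = 248 nm, NA = 0.73
Step 2: R = k1 * lambda / NA
R = 0.44 * 248 / 0.73
R = 149.5 nm


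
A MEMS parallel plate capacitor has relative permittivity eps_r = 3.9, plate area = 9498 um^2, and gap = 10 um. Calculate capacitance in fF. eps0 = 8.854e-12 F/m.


Step 1: Convert area to m^2: A = 9498e-12 m^2
Step 2: Convert gap to m: d = 10e-6 m
Step 3: C = eps0 * eps_r * A / d
C = 8.854e-12 * 3.9 * 9498e-12 / 10e-6
Step 4: Convert to fF (multiply by 1e15).
C = 32.8 fF


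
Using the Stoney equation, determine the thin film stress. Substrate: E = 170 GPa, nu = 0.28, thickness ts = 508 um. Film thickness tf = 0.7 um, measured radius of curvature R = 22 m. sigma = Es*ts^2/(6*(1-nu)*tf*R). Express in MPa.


Step 1: Compute numerator: Es * ts^2 = 170 * 508^2 = 43870880 (GPa*um^2)
Step 2: Compute denominator (R in um): 6*(1-nu)*tf*R = 6*0.72*0.7*22e6 = 66528000.0 (um^2)
Step 3: sigma (GPa) = 43870880 / 66528000.0 = 6.59435e-01 GPa
Step 4: Convert to MPa (x1000): sigma = 659.4 MPa


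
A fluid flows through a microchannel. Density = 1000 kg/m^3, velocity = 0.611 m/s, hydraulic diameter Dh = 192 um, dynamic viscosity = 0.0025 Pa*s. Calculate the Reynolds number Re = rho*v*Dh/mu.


Step 1: Convert Dh to meters: Dh = 192e-6 m
Step 2: Re = rho * v * Dh / mu
Re = 1000 * 0.611 * 192e-6 / 0.0025
Re = 46.925


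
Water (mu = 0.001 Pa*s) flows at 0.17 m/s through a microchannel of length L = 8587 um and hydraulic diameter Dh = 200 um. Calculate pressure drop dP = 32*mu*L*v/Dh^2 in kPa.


Step 1: Convert to SI: L = 8587e-6 m, Dh = 200e-6 m
Step 2: dP = 32 * 0.001 * 8587e-6 * 0.17 / (200e-6)^2
Step 3: dP = 1167.83 Pa
Step 4: Convert to kPa: dP = 1.17 kPa


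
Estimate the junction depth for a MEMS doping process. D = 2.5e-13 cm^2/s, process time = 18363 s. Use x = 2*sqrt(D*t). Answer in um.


Step 1: Compute D*t = 2.5e-13 * 18363 = 4.59075e-09 cm^2
Step 2: sqrt(D*t) = 6.77551e-05 cm
Step 3: x = 2 * 6.77551e-05 cm = 1.355102e-04 cm
Step 4: Convert to um (1 cm = 1e4 um): x = 1.355 um


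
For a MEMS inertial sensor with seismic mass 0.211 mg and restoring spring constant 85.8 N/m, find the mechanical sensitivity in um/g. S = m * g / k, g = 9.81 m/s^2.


Step 1: Convert mass: m = 0.211 mg = 2.11e-07 kg
Step 2: S = m * g / k = 2.11e-07 * 9.81 / 85.8
Step 3: S = 2.41e-08 m/g
Step 4: Convert to um/g: S = 0.024 um/g


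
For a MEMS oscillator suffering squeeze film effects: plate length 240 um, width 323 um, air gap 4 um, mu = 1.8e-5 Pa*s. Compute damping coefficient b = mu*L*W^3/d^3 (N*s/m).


Step 1: Convert to SI.
L = 240e-6 m, W = 323e-6 m, d = 4e-6 m
Step 2: W^3 = (323e-6)^3 = 3.37e-11 m^3
Step 3: d^3 = (4e-6)^3 = 6.40e-17 m^3
Step 4: b = 1.8e-5 * 240e-6 * 3.37e-11 / 6.40e-17
b = 2.27e-03 N*s/m


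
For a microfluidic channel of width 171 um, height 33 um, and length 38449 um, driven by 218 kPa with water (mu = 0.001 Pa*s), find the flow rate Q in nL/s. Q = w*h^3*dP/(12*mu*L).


Step 1: Convert all dimensions to SI (meters).
w = 171e-6 m, h = 33e-6 m, L = 38449e-6 m, dP = 218e3 Pa
Step 2: Q = w * h^3 * dP / (12 * mu * L)
Q = 171e-6 * (33e-6)^3 * 218e3 / (12 * 0.001 * 38449e-6) = 2.90354211e-09 m^3/s
Step 3: Convert Q from m^3/s to nL/s (1 m^3 = 1e12 nL, so multiply by 1e12).
Q = 2903.542 nL/s


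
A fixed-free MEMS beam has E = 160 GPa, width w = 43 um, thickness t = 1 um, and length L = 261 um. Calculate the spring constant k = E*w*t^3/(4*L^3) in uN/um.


Step 1: Convert E to consistent units (1 GPa = 1000 uN/um^2).
E = 160 GPa = 160000 uN/um^2
Step 2: Compute t^3 = 1^3 = 1
Step 3: Compute L^3 = 261^3 = 17779581
Step 4: k = 160000 * 43 * 1 / (4 * 17779581)
k = 0.0967 uN/um


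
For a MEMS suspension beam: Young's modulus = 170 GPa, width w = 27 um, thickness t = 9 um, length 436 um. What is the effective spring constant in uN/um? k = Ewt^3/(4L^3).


Step 1: Convert E to consistent units (1 GPa = 1000 uN/um^2).
E = 170 GPa = 170000 uN/um^2
Step 2: Compute t^3 = 9^3 = 729
Step 3: Compute L^3 = 436^3 = 82881856
Step 4: k = 170000 * 27 * 729 / (4 * 82881856)
k = 10.093 uN/um


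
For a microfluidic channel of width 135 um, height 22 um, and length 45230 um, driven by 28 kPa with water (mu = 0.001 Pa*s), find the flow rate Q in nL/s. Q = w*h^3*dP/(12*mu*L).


Step 1: Convert all dimensions to SI (meters).
w = 135e-6 m, h = 22e-6 m, L = 45230e-6 m, dP = 28e3 Pa
Step 2: Q = w * h^3 * dP / (12 * mu * L)
Q = 135e-6 * (22e-6)^3 * 28e3 / (12 * 0.001 * 45230e-6) = 7.415698e-11 m^3/s
Step 3: Convert Q from m^3/s to nL/s (1 m^3 = 1e12 nL, so multiply by 1e12).
Q = 74.157 nL/s


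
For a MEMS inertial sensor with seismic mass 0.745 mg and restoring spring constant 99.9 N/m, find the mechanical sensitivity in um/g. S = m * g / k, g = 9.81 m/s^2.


Step 1: Convert mass: m = 0.745 mg = 7.45e-07 kg
Step 2: S = m * g / k = 7.45e-07 * 9.81 / 99.9
Step 3: S = 7.32e-08 m/g
Step 4: Convert to um/g: S = 0.073 um/g


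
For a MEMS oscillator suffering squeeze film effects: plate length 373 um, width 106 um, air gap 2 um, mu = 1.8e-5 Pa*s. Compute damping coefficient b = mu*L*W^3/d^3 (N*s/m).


Step 1: Convert to SI.
L = 373e-6 m, W = 106e-6 m, d = 2e-6 m
Step 2: W^3 = (106e-6)^3 = 1.19e-12 m^3
Step 3: d^3 = (2e-6)^3 = 8.00e-18 m^3
Step 4: b = 1.8e-5 * 373e-6 * 1.19e-12 / 8.00e-18
b = 1.00e-03 N*s/m


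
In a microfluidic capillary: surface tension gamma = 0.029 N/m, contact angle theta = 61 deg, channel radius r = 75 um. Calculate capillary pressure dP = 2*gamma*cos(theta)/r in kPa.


Step 1: cos(61 deg) = 0.4848
Step 2: Convert r to m: r = 75e-6 m
Step 3: dP = 2 * 0.029 * 0.4848 / 75e-6 = 374.9 Pa
Step 4: Convert Pa to kPa (divide by 1000).
dP = 0.37 kPa


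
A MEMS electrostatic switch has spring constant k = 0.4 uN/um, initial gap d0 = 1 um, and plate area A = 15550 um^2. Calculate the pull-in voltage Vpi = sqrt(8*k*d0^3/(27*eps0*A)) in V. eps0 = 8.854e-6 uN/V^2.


Step 1: Compute numerator: 8 * k * d0^3 = 8 * 0.4 * 1^3 = 3.2
Step 2: Compute denominator: 27 * eps0 * A = 27 * 8.854e-6 * 15550 = 3.717352
Step 3: Vpi = sqrt(3.2 / 3.717352)
Vpi = 0.93 V


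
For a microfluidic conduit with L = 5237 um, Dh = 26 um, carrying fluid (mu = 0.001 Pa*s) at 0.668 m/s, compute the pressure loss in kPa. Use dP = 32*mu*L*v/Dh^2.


Step 1: Convert to SI: L = 5237e-6 m, Dh = 26e-6 m
Step 2: dP = 32 * 0.001 * 5237e-6 * 0.668 / (26e-6)^2
Step 3: dP = 165600.76 Pa
Step 4: Convert to kPa: dP = 165.6 kPa


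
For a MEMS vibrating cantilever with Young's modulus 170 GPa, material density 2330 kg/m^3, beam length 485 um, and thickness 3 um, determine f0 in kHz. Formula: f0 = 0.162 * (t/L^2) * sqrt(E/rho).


Step 1: Convert units to SI.
t_SI = 3e-6 m, L_SI = 485e-6 m
Step 2: Calculate sqrt(E/rho).
sqrt(170e9 / 2330) = 8541.74 m/s
Step 3: Compute f0.
f0 = 0.162 * 3e-6 / (485e-6)^2 * 8541.74 = 17648.1 Hz = 17.65 kHz


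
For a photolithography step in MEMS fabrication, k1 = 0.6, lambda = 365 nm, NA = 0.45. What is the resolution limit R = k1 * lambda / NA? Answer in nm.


Step 1: Identify values: k1 = 0.6, lambda = 365 nm, NA = 0.45
Step 2: R = k1 * lambda / NA
R = 0.6 * 365 / 0.45
R = 486.7 nm


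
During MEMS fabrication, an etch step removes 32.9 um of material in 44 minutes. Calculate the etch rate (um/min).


Step 1: Etch rate = depth / time
Step 2: rate = 32.9 / 44
rate = 0.748 um/min


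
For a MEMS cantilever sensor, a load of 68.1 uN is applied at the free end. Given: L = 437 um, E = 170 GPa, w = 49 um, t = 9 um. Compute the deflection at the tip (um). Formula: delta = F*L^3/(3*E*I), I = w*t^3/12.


Step 1: Calculate the second moment of area.
I = w * t^3 / 12 = 49 * 9^3 / 12 = 2976.75 um^4
Step 2: Convert E to consistent units (1 GPa = 1000 uN/um^2).
E = 170 GPa = 170000 uN/um^2
Step 3: Calculate tip deflection.
delta = F * L^3 / (3 * E * I)
delta = 68.1 * 437^3 / (3 * 170000 * 2976.75)
delta = 3.7435 um


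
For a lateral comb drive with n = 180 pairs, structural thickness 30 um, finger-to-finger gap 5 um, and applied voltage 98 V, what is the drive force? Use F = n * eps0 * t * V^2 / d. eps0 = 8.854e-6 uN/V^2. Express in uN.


Step 1: Parameters: n=180, eps0=8.854e-6 uN/V^2, t=30 um, V=98 V, d=5 um
Step 2: V^2 = 9604
Step 3: F = 180 * 8.854e-6 * 30 * 9604 / 5
F = 91.837 uN


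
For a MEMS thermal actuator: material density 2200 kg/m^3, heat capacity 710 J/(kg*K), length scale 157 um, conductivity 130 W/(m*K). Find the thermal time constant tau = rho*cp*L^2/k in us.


Step 1: Convert L to m: L = 157e-6 m
Step 2: L^2 = (157e-6)^2 = 2.4649e-08 m^2
Step 3: tau = 2200 * 710 * 2.4649e-08 / 130 = 2.9616722e-04 s
Step 4: Convert to microseconds (multiply by 1e6).
tau = 296.167 us


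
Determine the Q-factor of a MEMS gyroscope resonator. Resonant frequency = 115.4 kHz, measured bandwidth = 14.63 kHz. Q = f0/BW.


Step 1: Q = f0 / bandwidth
Step 2: Q = 115.4 / 14.63
Q = 7.9


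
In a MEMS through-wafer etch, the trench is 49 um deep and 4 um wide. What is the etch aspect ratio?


Step 1: AR = depth / width
Step 2: AR = 49 / 4
AR = 12.3


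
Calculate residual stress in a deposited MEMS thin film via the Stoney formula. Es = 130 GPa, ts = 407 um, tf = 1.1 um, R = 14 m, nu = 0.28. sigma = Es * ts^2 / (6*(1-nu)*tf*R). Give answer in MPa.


Step 1: Compute numerator: Es * ts^2 = 130 * 407^2 = 21534370 (GPa*um^2)
Step 2: Compute denominator (R in um): 6*(1-nu)*tf*R = 6*0.72*1.1*14e6 = 66528000.0 (um^2)
Step 3: sigma (GPa) = 21534370 / 66528000.0 = 3.23689e-01 GPa
Step 4: Convert to MPa (x1000): sigma = 323.7 MPa


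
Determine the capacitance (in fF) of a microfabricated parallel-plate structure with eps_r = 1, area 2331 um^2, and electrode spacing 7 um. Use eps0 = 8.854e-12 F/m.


Step 1: Convert area to m^2: A = 2331e-12 m^2
Step 2: Convert gap to m: d = 7e-6 m
Step 3: C = eps0 * eps_r * A / d
C = 8.854e-12 * 1 * 2331e-12 / 7e-6
Step 4: Convert to fF (multiply by 1e15).
C = 2.95 fF


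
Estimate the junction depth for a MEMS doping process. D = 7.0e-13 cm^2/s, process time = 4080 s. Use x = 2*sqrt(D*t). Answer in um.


Step 1: Compute D*t = 7.0e-13 * 4080 = 2.856e-09 cm^2
Step 2: sqrt(D*t) = 5.34416e-05 cm
Step 3: x = 2 * 5.34416e-05 cm = 1.068832e-04 cm
Step 4: Convert to um (1 cm = 1e4 um): x = 1.069 um


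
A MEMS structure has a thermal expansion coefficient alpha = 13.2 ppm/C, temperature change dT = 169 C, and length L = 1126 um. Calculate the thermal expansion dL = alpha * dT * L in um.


Step 1: Convert CTE: alpha = 13.2 ppm/C = 13.2e-6 /C
Step 2: dL = 13.2e-6 * 169 * 1126
dL = 2.5119 um


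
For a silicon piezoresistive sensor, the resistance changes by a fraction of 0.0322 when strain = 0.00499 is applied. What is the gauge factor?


Step 1: Identify values.
dR/R = 0.0322, strain = 0.00499
Step 2: GF = (dR/R) / strain = 0.0322 / 0.00499
GF = 6.5


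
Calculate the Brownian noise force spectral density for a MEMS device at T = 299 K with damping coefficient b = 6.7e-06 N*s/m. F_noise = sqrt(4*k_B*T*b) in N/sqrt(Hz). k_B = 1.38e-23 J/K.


Step 1: Compute 4 * k_B * T * b
= 4 * 1.38e-23 * 299 * 6.7e-06
= 1.1058e-25 N^2/Hz
Step 2: F_noise = sqrt(1.1058e-25)
F_noise = 3.33e-13 N/sqrt(Hz)


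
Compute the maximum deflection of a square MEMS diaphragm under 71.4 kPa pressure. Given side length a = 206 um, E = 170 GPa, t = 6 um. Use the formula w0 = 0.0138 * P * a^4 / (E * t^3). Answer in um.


Step 1: Convert pressure to compatible units (E is in GPa, so P in GPa).
P = 71.4 kPa = 71.4e-6 GPa
Step 2: Compute numerator: 0.0138 * P * a^4.
a^4 = 206^4 = 1800814096
numerator = 0.0138 * 71.4e-6 * 1800814096 = 1.7744e+03
Step 3: Compute denominator: E * t^3 = 170 * 6^3 = 36720
Step 4: w0 = numerator / denominator = 1.7744e+03 / 36720 = 0.0483 um


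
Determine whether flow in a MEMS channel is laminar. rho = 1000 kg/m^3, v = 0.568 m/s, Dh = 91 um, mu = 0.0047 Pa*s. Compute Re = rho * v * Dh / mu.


Step 1: Convert Dh to meters: Dh = 91e-6 m
Step 2: Re = rho * v * Dh / mu
Re = 1000 * 0.568 * 91e-6 / 0.0047
Re = 10.997
Since Re = 10.997 is below ~2300, the flow is laminar.


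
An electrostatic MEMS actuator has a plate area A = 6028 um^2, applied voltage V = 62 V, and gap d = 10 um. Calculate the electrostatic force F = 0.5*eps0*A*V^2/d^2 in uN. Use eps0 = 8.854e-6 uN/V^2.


Step 1: Identify parameters.
eps0 = 8.854e-6 uN/V^2, A = 6028 um^2, V = 62 V, d = 10 um
Step 2: Compute V^2 = 62^2 = 3844
Step 3: Compute d^2 = 10^2 = 100
Step 4: F = 0.5 * 8.854e-6 * 6028 * 3844 / 100
F = 1.026 uN


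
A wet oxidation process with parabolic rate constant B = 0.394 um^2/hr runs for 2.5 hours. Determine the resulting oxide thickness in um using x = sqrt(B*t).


Step 1: Compute B*t = 0.394 * 2.5 = 0.985
Step 2: x = sqrt(0.985)
x = 0.992 um


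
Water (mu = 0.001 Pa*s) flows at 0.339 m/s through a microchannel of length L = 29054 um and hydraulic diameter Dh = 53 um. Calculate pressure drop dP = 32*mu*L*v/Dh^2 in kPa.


Step 1: Convert to SI: L = 29054e-6 m, Dh = 53e-6 m
Step 2: dP = 32 * 0.001 * 29054e-6 * 0.339 / (53e-6)^2
Step 3: dP = 112202.85 Pa
Step 4: Convert to kPa: dP = 112.2 kPa


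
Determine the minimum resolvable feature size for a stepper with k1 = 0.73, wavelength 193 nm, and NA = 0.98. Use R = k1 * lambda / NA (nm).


Step 1: Identify values: k1 = 0.73, lambda = 193 nm, NA = 0.98
Step 2: R = k1 * lambda / NA
R = 0.73 * 193 / 0.98
R = 143.8 nm


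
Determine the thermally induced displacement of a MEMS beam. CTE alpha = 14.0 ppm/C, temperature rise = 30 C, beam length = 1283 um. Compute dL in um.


Step 1: Convert CTE: alpha = 14.0 ppm/C = 14.0e-6 /C
Step 2: dL = 14.0e-6 * 30 * 1283
dL = 0.5389 um


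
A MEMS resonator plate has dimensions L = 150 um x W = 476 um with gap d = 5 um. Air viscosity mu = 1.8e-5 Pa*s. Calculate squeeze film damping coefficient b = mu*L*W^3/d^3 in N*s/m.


Step 1: Convert to SI.
L = 150e-6 m, W = 476e-6 m, d = 5e-6 m
Step 2: W^3 = (476e-6)^3 = 1.08e-10 m^3
Step 3: d^3 = (5e-6)^3 = 1.25e-16 m^3
Step 4: b = 1.8e-5 * 150e-6 * 1.08e-10 / 1.25e-16
b = 2.33e-03 N*s/m


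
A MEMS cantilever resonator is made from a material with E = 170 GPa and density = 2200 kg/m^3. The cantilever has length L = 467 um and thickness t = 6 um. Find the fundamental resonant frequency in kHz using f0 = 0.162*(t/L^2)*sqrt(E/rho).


Step 1: Convert units to SI.
t_SI = 6e-6 m, L_SI = 467e-6 m
Step 2: Calculate sqrt(E/rho).
sqrt(170e9 / 2200) = 8790.49 m/s
Step 3: Compute f0.
f0 = 0.162 * 6e-6 / (467e-6)^2 * 8790.49 = 39178.3 Hz = 39.18 kHz


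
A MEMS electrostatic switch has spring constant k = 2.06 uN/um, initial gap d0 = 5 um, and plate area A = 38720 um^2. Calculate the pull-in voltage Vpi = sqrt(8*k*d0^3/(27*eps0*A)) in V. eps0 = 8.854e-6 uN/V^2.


Step 1: Compute numerator: 8 * k * d0^3 = 8 * 2.06 * 5^3 = 2060.0
Step 2: Compute denominator: 27 * eps0 * A = 27 * 8.854e-6 * 38720 = 9.256326
Step 3: Vpi = sqrt(2060.0 / 9.256326)
Vpi = 14.92 V


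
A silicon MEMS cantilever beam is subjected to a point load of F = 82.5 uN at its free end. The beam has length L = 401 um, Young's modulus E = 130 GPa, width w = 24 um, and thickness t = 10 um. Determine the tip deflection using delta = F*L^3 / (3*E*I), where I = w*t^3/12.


Step 1: Calculate the second moment of area.
I = w * t^3 / 12 = 24 * 10^3 / 12 = 2000.0 um^4
Step 2: Convert E to consistent units (1 GPa = 1000 uN/um^2).
E = 130 GPa = 130000 uN/um^2
Step 3: Calculate tip deflection.
delta = F * L^3 / (3 * E * I)
delta = 82.5 * 401^3 / (3 * 130000 * 2000.0)
delta = 6.8201 um


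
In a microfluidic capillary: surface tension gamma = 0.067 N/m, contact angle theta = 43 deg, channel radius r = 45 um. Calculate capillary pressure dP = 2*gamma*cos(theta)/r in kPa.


Step 1: cos(43 deg) = 0.7314
Step 2: Convert r to m: r = 45e-6 m
Step 3: dP = 2 * 0.067 * 0.7314 / 45e-6 = 2177.9 Pa
Step 4: Convert Pa to kPa (divide by 1000).
dP = 2.18 kPa


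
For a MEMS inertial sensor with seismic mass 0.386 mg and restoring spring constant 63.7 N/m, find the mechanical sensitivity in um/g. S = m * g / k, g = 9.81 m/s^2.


Step 1: Convert mass: m = 0.386 mg = 3.86e-07 kg
Step 2: S = m * g / k = 3.86e-07 * 9.81 / 63.7
Step 3: S = 5.94e-08 m/g
Step 4: Convert to um/g: S = 0.059 um/g


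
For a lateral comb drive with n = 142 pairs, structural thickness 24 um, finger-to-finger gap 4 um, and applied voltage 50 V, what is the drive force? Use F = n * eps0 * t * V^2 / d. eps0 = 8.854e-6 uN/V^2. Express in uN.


Step 1: Parameters: n=142, eps0=8.854e-6 uN/V^2, t=24 um, V=50 V, d=4 um
Step 2: V^2 = 2500
Step 3: F = 142 * 8.854e-6 * 24 * 2500 / 4
F = 18.859 uN


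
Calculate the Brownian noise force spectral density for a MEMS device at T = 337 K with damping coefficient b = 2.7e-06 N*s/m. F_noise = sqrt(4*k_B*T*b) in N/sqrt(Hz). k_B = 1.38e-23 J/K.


Step 1: Compute 4 * k_B * T * b
= 4 * 1.38e-23 * 337 * 2.7e-06
= 5.0226e-26 N^2/Hz
Step 2: F_noise = sqrt(5.0226e-26)
F_noise = 2.24e-13 N/sqrt(Hz)


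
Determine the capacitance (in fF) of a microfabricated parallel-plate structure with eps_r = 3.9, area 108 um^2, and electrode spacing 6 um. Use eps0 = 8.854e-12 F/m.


Step 1: Convert area to m^2: A = 108e-12 m^2
Step 2: Convert gap to m: d = 6e-6 m
Step 3: C = eps0 * eps_r * A / d
C = 8.854e-12 * 3.9 * 108e-12 / 6e-6
Step 4: Convert to fF (multiply by 1e15).
C = 0.62 fF


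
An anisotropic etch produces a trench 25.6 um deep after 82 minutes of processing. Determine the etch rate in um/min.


Step 1: Etch rate = depth / time
Step 2: rate = 25.6 / 82
rate = 0.312 um/min


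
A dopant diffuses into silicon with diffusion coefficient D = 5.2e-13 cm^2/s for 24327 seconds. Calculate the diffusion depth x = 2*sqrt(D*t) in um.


Step 1: Compute D*t = 5.2e-13 * 24327 = 1.265004e-08 cm^2
Step 2: sqrt(D*t) = 1.12472e-04 cm
Step 3: x = 2 * 1.12472e-04 cm = 2.24944e-04 cm
Step 4: Convert to um (1 cm = 1e4 um): x = 2.249 um


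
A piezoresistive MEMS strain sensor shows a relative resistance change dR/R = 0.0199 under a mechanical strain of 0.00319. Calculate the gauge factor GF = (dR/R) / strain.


Step 1: Identify values.
dR/R = 0.0199, strain = 0.00319
Step 2: GF = (dR/R) / strain = 0.0199 / 0.00319
GF = 6.2


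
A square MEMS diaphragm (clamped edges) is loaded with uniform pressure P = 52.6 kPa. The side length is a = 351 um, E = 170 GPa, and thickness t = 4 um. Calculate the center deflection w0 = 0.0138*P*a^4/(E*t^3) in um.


Step 1: Convert pressure to compatible units (E is in GPa, so P in GPa).
P = 52.6 kPa = 52.6e-6 GPa
Step 2: Compute numerator: 0.0138 * P * a^4.
a^4 = 351^4 = 15178486401
numerator = 0.0138 * 52.6e-6 * 15178486401 = 1.101776e+04
Step 3: Compute denominator: E * t^3 = 170 * 4^3 = 10880
Step 4: w0 = numerator / denominator = 1.101776e+04 / 10880 = 1.0127 um


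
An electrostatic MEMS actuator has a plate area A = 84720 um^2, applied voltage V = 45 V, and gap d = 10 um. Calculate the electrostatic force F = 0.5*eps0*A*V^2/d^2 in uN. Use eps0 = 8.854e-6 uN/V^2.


Step 1: Identify parameters.
eps0 = 8.854e-6 uN/V^2, A = 84720 um^2, V = 45 V, d = 10 um
Step 2: Compute V^2 = 45^2 = 2025
Step 3: Compute d^2 = 10^2 = 100
Step 4: F = 0.5 * 8.854e-6 * 84720 * 2025 / 100
F = 7.595 uN


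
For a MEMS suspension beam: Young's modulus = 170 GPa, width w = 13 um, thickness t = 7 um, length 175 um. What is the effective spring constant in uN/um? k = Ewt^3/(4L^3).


Step 1: Convert E to consistent units (1 GPa = 1000 uN/um^2).
E = 170 GPa = 170000 uN/um^2
Step 2: Compute t^3 = 7^3 = 343
Step 3: Compute L^3 = 175^3 = 5359375
Step 4: k = 170000 * 13 * 343 / (4 * 5359375)
k = 35.36 uN/um


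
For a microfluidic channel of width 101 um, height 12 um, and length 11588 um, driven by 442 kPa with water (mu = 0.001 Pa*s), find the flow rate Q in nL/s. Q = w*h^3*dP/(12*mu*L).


Step 1: Convert all dimensions to SI (meters).
w = 101e-6 m, h = 12e-6 m, L = 11588e-6 m, dP = 442e3 Pa
Step 2: Q = w * h^3 * dP / (12 * mu * L)
Q = 101e-6 * (12e-6)^3 * 442e3 / (12 * 0.001 * 11588e-6) = 5.547504e-10 m^3/s
Step 3: Convert Q from m^3/s to nL/s (1 m^3 = 1e12 nL, so multiply by 1e12).
Q = 554.75 nL/s


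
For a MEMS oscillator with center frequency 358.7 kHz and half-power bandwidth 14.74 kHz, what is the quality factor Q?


Step 1: Q = f0 / bandwidth
Step 2: Q = 358.7 / 14.74
Q = 24.3


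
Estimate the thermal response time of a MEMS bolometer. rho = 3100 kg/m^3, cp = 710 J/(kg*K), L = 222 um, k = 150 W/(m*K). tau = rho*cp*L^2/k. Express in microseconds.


Step 1: Convert L to m: L = 222e-6 m
Step 2: L^2 = (222e-6)^2 = 4.9284e-08 m^2
Step 3: tau = 3100 * 710 * 4.9284e-08 / 150 = 7.2316056e-04 s
Step 4: Convert to microseconds (multiply by 1e6).
tau = 723.161 us


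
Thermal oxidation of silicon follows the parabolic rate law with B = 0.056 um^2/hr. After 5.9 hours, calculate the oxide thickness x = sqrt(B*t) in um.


Step 1: Compute B*t = 0.056 * 5.9 = 0.3304
Step 2: x = sqrt(0.3304)
x = 0.575 um


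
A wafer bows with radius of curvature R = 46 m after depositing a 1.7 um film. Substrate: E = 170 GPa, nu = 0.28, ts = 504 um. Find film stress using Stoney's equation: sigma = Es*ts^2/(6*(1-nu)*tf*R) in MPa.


Step 1: Compute numerator: Es * ts^2 = 170 * 504^2 = 43182720 (GPa*um^2)
Step 2: Compute denominator (R in um): 6*(1-nu)*tf*R = 6*0.72*1.7*46e6 = 337824000.0 (um^2)
Step 3: sigma (GPa) = 43182720 / 337824000.0 = 1.27826e-01 GPa
Step 4: Convert to MPa (x1000): sigma = 127.8 MPa


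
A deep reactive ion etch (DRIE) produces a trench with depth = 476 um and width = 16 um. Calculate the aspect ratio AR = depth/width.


Step 1: AR = depth / width
Step 2: AR = 476 / 16
AR = 29.8


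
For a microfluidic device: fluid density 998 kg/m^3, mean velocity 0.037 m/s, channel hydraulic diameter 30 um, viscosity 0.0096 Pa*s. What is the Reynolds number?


Step 1: Convert Dh to meters: Dh = 30e-6 m
Step 2: Re = rho * v * Dh / mu
Re = 998 * 0.037 * 30e-6 / 0.0096
Re = 0.115


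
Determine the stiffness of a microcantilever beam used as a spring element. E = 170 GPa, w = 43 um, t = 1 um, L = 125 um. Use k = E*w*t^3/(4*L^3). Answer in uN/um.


Step 1: Convert E to consistent units (1 GPa = 1000 uN/um^2).
E = 170 GPa = 170000 uN/um^2
Step 2: Compute t^3 = 1^3 = 1
Step 3: Compute L^3 = 125^3 = 1953125
Step 4: k = 170000 * 43 * 1 / (4 * 1953125)
k = 0.9357 uN/um


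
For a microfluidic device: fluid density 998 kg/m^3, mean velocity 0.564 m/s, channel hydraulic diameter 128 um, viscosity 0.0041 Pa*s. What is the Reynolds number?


Step 1: Convert Dh to meters: Dh = 128e-6 m
Step 2: Re = rho * v * Dh / mu
Re = 998 * 0.564 * 128e-6 / 0.0041
Re = 17.573


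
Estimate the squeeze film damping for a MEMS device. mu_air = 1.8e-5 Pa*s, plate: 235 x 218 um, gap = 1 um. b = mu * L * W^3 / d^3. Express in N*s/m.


Step 1: Convert to SI.
L = 235e-6 m, W = 218e-6 m, d = 1e-6 m
Step 2: W^3 = (218e-6)^3 = 1.04e-11 m^3
Step 3: d^3 = (1e-6)^3 = 1.00e-18 m^3
Step 4: b = 1.8e-5 * 235e-6 * 1.04e-11 / 1.00e-18
b = 4.38e-02 N*s/m


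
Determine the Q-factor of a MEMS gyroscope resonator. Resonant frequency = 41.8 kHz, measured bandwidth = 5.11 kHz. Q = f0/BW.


Step 1: Q = f0 / bandwidth
Step 2: Q = 41.8 / 5.11
Q = 8.2


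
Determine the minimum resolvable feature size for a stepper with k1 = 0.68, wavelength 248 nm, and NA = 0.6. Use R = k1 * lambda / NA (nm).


Step 1: Identify values: k1 = 0.68, lambda = 248 nm, NA = 0.6
Step 2: R = k1 * lambda / NA
R = 0.68 * 248 / 0.6
R = 281.1 nm


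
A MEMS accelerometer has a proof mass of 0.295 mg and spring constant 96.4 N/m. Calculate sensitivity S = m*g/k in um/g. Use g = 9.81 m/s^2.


Step 1: Convert mass: m = 0.295 mg = 2.95e-07 kg
Step 2: S = m * g / k = 2.95e-07 * 9.81 / 96.4
Step 3: S = 3.00e-08 m/g
Step 4: Convert to um/g: S = 0.03 um/g


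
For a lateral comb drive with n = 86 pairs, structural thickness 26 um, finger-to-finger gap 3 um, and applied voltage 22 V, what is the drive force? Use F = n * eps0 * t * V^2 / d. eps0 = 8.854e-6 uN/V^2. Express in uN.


Step 1: Parameters: n=86, eps0=8.854e-6 uN/V^2, t=26 um, V=22 V, d=3 um
Step 2: V^2 = 484
Step 3: F = 86 * 8.854e-6 * 26 * 484 / 3
F = 3.194 uN


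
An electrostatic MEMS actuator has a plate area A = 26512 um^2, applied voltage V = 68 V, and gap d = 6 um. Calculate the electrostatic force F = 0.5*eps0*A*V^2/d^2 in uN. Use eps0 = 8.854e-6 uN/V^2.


Step 1: Identify parameters.
eps0 = 8.854e-6 uN/V^2, A = 26512 um^2, V = 68 V, d = 6 um
Step 2: Compute V^2 = 68^2 = 4624
Step 3: Compute d^2 = 6^2 = 36
Step 4: F = 0.5 * 8.854e-6 * 26512 * 4624 / 36
F = 15.075 uN


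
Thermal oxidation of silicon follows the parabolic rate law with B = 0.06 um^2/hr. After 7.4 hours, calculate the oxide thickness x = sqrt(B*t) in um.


Step 1: Compute B*t = 0.06 * 7.4 = 0.444
Step 2: x = sqrt(0.444)
x = 0.666 um


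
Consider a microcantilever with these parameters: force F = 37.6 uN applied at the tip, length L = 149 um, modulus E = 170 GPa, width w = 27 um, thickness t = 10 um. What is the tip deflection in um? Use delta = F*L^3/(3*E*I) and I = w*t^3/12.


Step 1: Calculate the second moment of area.
I = w * t^3 / 12 = 27 * 10^3 / 12 = 2250.0 um^4
Step 2: Convert E to consistent units (1 GPa = 1000 uN/um^2).
E = 170 GPa = 170000 uN/um^2
Step 3: Calculate tip deflection.
delta = F * L^3 / (3 * E * I)
delta = 37.6 * 149^3 / (3 * 170000 * 2250.0)
delta = 0.1084 um


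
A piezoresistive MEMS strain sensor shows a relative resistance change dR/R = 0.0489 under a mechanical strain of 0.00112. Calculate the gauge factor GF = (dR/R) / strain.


Step 1: Identify values.
dR/R = 0.0489, strain = 0.00112
Step 2: GF = (dR/R) / strain = 0.0489 / 0.00112
GF = 43.7


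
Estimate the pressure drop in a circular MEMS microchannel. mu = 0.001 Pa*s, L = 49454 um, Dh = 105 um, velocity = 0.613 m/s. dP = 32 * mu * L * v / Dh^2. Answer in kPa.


Step 1: Convert to SI: L = 49454e-6 m, Dh = 105e-6 m
Step 2: dP = 32 * 0.001 * 49454e-6 * 0.613 / (105e-6)^2
Step 3: dP = 87989.99 Pa
Step 4: Convert to kPa: dP = 87.99 kPa


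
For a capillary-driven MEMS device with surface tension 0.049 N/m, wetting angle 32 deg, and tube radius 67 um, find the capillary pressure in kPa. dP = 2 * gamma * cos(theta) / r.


Step 1: cos(32 deg) = 0.848
Step 2: Convert r to m: r = 67e-6 m
Step 3: dP = 2 * 0.049 * 0.848 / 67e-6 = 1240.4 Pa
Step 4: Convert Pa to kPa (divide by 1000).
dP = 1.24 kPa


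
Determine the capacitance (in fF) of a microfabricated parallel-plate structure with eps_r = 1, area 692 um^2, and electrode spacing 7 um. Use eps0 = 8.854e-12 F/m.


Step 1: Convert area to m^2: A = 692e-12 m^2
Step 2: Convert gap to m: d = 7e-6 m
Step 3: C = eps0 * eps_r * A / d
C = 8.854e-12 * 1 * 692e-12 / 7e-6
Step 4: Convert to fF (multiply by 1e15).
C = 0.88 fF


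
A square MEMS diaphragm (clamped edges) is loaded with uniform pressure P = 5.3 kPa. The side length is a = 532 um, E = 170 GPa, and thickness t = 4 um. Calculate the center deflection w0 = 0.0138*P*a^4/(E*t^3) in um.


Step 1: Convert pressure to compatible units (E is in GPa, so P in GPa).
P = 5.3 kPa = 5.3e-6 GPa
Step 2: Compute numerator: 0.0138 * P * a^4.
a^4 = 532^4 = 80102584576
numerator = 0.0138 * 5.3e-6 * 80102584576 = 5.8587e+03
Step 3: Compute denominator: E * t^3 = 170 * 4^3 = 10880
Step 4: w0 = numerator / denominator = 5.8587e+03 / 10880 = 0.5385 um


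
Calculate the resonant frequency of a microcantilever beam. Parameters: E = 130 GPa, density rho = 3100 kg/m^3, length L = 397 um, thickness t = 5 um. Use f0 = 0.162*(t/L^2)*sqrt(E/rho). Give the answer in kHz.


Step 1: Convert units to SI.
t_SI = 5e-6 m, L_SI = 397e-6 m
Step 2: Calculate sqrt(E/rho).
sqrt(130e9 / 3100) = 6475.76 m/s
Step 3: Compute f0.
f0 = 0.162 * 5e-6 / (397e-6)^2 * 6475.76 = 33280.9 Hz = 33.28 kHz


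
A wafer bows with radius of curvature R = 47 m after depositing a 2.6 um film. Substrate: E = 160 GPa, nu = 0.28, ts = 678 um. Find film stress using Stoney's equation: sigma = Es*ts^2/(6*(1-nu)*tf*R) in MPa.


Step 1: Compute numerator: Es * ts^2 = 160 * 678^2 = 73549440 (GPa*um^2)
Step 2: Compute denominator (R in um): 6*(1-nu)*tf*R = 6*0.72*2.6*47e6 = 527904000.0 (um^2)
Step 3: sigma (GPa) = 73549440 / 527904000.0 = 1.39324e-01 GPa
Step 4: Convert to MPa (x1000): sigma = 139.3 MPa


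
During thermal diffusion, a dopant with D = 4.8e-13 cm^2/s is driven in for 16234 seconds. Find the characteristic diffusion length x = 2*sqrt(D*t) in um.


Step 1: Compute D*t = 4.8e-13 * 16234 = 7.79232e-09 cm^2
Step 2: sqrt(D*t) = 8.82741e-05 cm
Step 3: x = 2 * 8.82741e-05 cm = 1.765482e-04 cm
Step 4: Convert to um (1 cm = 1e4 um): x = 1.765 um


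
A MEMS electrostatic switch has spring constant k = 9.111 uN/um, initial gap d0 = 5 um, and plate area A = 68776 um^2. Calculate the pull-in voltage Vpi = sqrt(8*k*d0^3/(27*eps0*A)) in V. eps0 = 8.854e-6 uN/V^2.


Step 1: Compute numerator: 8 * k * d0^3 = 8 * 9.111 * 5^3 = 9111.0
Step 2: Compute denominator: 27 * eps0 * A = 27 * 8.854e-6 * 68776 = 16.441453
Step 3: Vpi = sqrt(9111.0 / 16.441453)
Vpi = 23.54 V


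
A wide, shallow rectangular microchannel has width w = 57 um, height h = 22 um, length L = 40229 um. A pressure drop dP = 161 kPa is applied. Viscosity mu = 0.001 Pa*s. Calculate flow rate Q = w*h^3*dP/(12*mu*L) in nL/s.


Step 1: Convert all dimensions to SI (meters).
w = 57e-6 m, h = 22e-6 m, L = 40229e-6 m, dP = 161e3 Pa
Step 2: Q = w * h^3 * dP / (12 * mu * L)
Q = 57e-6 * (22e-6)^3 * 161e3 / (12 * 0.001 * 40229e-6) = 2.0241761e-10 m^3/s
Step 3: Convert Q from m^3/s to nL/s (1 m^3 = 1e12 nL, so multiply by 1e12).
Q = 202.418 nL/s


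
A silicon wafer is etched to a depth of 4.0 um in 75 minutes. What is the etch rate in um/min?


Step 1: Etch rate = depth / time
Step 2: rate = 4.0 / 75
rate = 0.053 um/min


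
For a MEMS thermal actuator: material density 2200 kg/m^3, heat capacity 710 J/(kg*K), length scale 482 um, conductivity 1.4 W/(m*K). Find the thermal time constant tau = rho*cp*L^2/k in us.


Step 1: Convert L to m: L = 482e-6 m
Step 2: L^2 = (482e-6)^2 = 2.32324e-07 m^2
Step 3: tau = 2200 * 710 * 2.32324e-07 / 1.4 = 2.5920720571e-01 s
Step 4: Convert to microseconds (multiply by 1e6).
tau = 259207.206 us


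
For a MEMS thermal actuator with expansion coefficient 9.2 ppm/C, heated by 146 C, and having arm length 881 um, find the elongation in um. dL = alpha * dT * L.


Step 1: Convert CTE: alpha = 9.2 ppm/C = 9.2e-6 /C
Step 2: dL = 9.2e-6 * 146 * 881
dL = 1.1834 um


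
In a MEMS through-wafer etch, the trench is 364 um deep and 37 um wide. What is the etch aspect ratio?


Step 1: AR = depth / width
Step 2: AR = 364 / 37
AR = 9.8


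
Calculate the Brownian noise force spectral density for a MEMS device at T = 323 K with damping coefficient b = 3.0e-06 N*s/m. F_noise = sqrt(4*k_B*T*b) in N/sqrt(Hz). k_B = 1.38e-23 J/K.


Step 1: Compute 4 * k_B * T * b
= 4 * 1.38e-23 * 323 * 3.0e-06
= 5.3489e-26 N^2/Hz
Step 2: F_noise = sqrt(5.3489e-26)
F_noise = 2.31e-13 N/sqrt(Hz)


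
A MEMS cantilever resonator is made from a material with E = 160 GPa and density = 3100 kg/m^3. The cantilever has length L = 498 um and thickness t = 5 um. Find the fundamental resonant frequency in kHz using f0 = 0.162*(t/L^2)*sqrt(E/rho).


Step 1: Convert units to SI.
t_SI = 5e-6 m, L_SI = 498e-6 m
Step 2: Calculate sqrt(E/rho).
sqrt(160e9 / 3100) = 7184.21 m/s
Step 3: Compute f0.
f0 = 0.162 * 5e-6 / (498e-6)^2 * 7184.21 = 23464.2 Hz = 23.46 kHz


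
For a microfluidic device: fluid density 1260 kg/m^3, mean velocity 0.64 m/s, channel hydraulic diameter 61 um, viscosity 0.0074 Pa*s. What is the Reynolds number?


Step 1: Convert Dh to meters: Dh = 61e-6 m
Step 2: Re = rho * v * Dh / mu
Re = 1260 * 0.64 * 61e-6 / 0.0074
Re = 6.647


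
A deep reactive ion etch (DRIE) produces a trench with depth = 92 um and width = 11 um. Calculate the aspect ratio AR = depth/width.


Step 1: AR = depth / width
Step 2: AR = 92 / 11
AR = 8.4


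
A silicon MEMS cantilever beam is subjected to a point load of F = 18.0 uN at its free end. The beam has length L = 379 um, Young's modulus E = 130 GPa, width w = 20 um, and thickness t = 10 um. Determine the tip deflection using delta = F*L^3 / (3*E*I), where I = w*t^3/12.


Step 1: Calculate the second moment of area.
I = w * t^3 / 12 = 20 * 10^3 / 12 = 1666.6667 um^4
Step 2: Convert E to consistent units (1 GPa = 1000 uN/um^2).
E = 130 GPa = 130000 uN/um^2
Step 3: Calculate tip deflection.
delta = F * L^3 / (3 * E * I)
delta = 18.0 * 379^3 / (3 * 130000 * 1666.6667)
delta = 1.5076 um


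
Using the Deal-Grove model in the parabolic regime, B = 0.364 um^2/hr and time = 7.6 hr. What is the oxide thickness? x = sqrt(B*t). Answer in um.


Step 1: Compute B*t = 0.364 * 7.6 = 2.7664
Step 2: x = sqrt(2.7664)
x = 1.663 um


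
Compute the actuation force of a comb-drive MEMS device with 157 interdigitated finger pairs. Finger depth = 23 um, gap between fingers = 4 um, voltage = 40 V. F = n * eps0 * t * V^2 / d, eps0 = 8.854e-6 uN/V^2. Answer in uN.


Step 1: Parameters: n=157, eps0=8.854e-6 uN/V^2, t=23 um, V=40 V, d=4 um
Step 2: V^2 = 1600
Step 3: F = 157 * 8.854e-6 * 23 * 1600 / 4
F = 12.789 uN


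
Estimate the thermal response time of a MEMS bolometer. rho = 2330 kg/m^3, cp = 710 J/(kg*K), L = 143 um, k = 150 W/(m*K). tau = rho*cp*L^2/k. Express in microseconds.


Step 1: Convert L to m: L = 143e-6 m
Step 2: L^2 = (143e-6)^2 = 2.0449e-08 m^2
Step 3: tau = 2330 * 710 * 2.0449e-08 / 150 = 2.255252e-04 s
Step 4: Convert to microseconds (multiply by 1e6).
tau = 225.525 us


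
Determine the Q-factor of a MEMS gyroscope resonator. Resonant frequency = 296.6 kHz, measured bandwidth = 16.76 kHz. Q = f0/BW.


Step 1: Q = f0 / bandwidth
Step 2: Q = 296.6 / 16.76
Q = 17.7


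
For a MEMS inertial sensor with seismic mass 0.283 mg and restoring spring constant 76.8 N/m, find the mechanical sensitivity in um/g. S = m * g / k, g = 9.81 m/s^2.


Step 1: Convert mass: m = 0.283 mg = 2.83e-07 kg
Step 2: S = m * g / k = 2.83e-07 * 9.81 / 76.8
Step 3: S = 3.61e-08 m/g
Step 4: Convert to um/g: S = 0.036 um/g


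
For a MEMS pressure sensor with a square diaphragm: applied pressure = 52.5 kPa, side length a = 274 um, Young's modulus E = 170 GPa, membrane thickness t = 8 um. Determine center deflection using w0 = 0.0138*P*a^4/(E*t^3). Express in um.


Step 1: Convert pressure to compatible units (E is in GPa, so P in GPa).
P = 52.5 kPa = 52.5e-6 GPa
Step 2: Compute numerator: 0.0138 * P * a^4.
a^4 = 274^4 = 5636405776
numerator = 0.0138 * 52.5e-6 * 5636405776 = 4.0836e+03
Step 3: Compute denominator: E * t^3 = 170 * 8^3 = 87040
Step 4: w0 = numerator / denominator = 4.0836e+03 / 87040 = 0.0469 um


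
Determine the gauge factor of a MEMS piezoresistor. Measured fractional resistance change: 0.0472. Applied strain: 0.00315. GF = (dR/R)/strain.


Step 1: Identify values.
dR/R = 0.0472, strain = 0.00315
Step 2: GF = (dR/R) / strain = 0.0472 / 0.00315
GF = 15.0
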